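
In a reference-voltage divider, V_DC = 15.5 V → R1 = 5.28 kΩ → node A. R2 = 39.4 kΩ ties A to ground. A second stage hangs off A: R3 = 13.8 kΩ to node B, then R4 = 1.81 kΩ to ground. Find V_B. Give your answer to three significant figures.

V_B ≈ 1.22 V

Node A sees R2 in parallel with the series input of stage 2, R3 + R4 = 15.61 kΩ.
Effective lower resistance at A: R2 ‖ 15.61 = 11.18 kΩ.
First divider: V_A = V_DC · 11.18/(5.28 + 11.18) = 10.53 V.
Stage 2 is unloaded, so V_B = V_A · R4/(R3+R4) = 10.53 × 1.81/15.61 = 1.221 V.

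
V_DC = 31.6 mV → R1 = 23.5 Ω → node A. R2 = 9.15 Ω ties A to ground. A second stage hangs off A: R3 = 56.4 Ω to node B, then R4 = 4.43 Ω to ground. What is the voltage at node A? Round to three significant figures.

Looking into the second stage from A: R3 + R4 = 60.83 Ω appears in parallel with R2.
R2 ‖ (R3+R4) = 7.954 Ω.
First divider: V_A = V_DC · 7.954/(23.5 + 7.954) = 7.991 mV.

V_A ≈ 7.99 mV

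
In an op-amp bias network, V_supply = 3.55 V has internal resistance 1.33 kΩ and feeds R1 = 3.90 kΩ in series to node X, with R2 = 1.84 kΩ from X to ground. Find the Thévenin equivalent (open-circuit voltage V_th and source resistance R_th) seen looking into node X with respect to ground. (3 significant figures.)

R1' = 1.33 + 3.90 = 5.230 kΩ (source resistance + R1).
Open-circuit (no load on X): V_th = V_supply · R2/(R1' + R2) = 3.55 × 1.84/(5.230 + 1.84) = 0.9239 V.
Zeroing V_supply shorts the top of R1' to ground, so R_th = R1' ‖ R2 = 1.361 kΩ.

V_th ≈ 0.924 V, R_th ≈ 1.36 kΩ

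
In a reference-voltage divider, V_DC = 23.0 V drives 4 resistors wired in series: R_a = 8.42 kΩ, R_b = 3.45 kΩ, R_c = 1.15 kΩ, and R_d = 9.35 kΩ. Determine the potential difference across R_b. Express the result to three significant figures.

ΣR = 8.42 + 3.45 + 1.15 + 9.35 = 22.37 kΩ.
V = V_DC · R/ΣR = 23.0 × 0.1542 = 3.547 V.

V ≈ 3.55 V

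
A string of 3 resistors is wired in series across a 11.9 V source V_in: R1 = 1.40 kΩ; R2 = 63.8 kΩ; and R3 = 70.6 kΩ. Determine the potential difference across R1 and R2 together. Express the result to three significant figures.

Series total: ΣR = 1.40 + 63.8 + 70.6 = 135.8 kΩ.
R_{R1..R2} = 1.40 + 63.8 = 65.20 kΩ.
By the voltage-divider rule, V = 11.9 × 65.20/135.8 = 5.713 V.

V ≈ 5.71 V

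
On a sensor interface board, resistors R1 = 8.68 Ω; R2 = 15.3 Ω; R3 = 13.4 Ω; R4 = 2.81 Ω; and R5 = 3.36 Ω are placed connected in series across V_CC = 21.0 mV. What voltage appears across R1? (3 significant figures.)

V ≈ 4.19 mV

Total series resistance ΣR = 8.68 + 15.3 + 13.4 + 2.81 + 3.36 = 43.55 Ω.
V = V_CC · R/ΣR = 21.0 × 0.1993 = 4.186 mV.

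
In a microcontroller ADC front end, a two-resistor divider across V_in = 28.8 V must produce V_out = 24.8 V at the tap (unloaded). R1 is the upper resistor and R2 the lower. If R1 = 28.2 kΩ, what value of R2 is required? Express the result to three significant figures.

V_out/V_in = R2/(R1+R2) = 0.8611.
R2 = R1 · 0.8611/(1 − 0.8611) = 174.8 kΩ.

R2 ≈ 175 kΩ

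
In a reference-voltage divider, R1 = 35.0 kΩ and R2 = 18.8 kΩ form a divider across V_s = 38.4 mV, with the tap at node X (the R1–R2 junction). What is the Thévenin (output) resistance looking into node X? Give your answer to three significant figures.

R_th ≈ 12.2 kΩ

With V_s suppressed (replaced by a short), R_th = R1 ‖ R2 = (35.00 × 18.8)/(35.00 + 18.8) = 12.23 kΩ.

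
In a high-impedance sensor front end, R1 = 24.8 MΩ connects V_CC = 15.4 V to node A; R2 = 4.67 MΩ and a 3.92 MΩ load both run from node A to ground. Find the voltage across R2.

The load sits in parallel with R2, giving an effective lower resistance R2' = R2·R_L/(R2+R_L) = 2.131 MΩ.
Now apply the divider: V_out = 15.4 × 0.07913 = 1.219 V.
(Unloaded it would be 2.44 V; the load pulls it down.)

V_out ≈ 1.22 V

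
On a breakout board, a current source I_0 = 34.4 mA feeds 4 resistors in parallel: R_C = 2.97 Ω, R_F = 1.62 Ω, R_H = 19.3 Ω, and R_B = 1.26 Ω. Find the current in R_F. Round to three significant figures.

I ≈ 11.8 mA

Conductances: ΣG = 1/2.97 + 1/1.62 + 1/19.3 + 1/1.26 = 1.799 (1/Ω).
By the current-divider rule, I = I_0 · G_k/ΣG = 34.4 × 0.3430 = 11.80 mA.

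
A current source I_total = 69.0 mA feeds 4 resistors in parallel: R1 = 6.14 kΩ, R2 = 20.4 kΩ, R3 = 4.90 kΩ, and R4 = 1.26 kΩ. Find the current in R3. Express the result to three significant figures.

Conductances: ΣG = 1/6.14 + 1/20.4 + 1/4.90 + 1/1.26 = 1.210 (1/kΩ).
Current divider: I(R3) = I_total · G_k/ΣG = 69.0 × (0.2041/1.210) = 69.0 × 0.1687 = 11.64 mA.

I ≈ 11.6 mA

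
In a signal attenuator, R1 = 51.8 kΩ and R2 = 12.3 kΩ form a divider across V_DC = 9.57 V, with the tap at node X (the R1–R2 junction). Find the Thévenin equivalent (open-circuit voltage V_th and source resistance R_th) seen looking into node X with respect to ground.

V_th is the unloaded tap voltage: V_DC · R2/(R1+R2) = 9.57 × 0.1919 = 1.836 V.
Looking into X with the source shorted: R_th = R1·R2/(R1+R2) = 51.80 × 12.3/64.10 = 9.940 kΩ.

V_th ≈ 1.84 V, R_th ≈ 9.94 kΩ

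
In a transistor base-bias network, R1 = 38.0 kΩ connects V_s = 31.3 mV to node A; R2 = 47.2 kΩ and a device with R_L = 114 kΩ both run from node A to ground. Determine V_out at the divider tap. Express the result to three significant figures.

First combine the lower leg with the load: R2 ‖ R_L = 33.38 kΩ.
Then V_out = V_s · R2'/(R1 + R2') = 31.3 × 33.38/71.38 = 14.64 mV.

V_out ≈ 14.6 mV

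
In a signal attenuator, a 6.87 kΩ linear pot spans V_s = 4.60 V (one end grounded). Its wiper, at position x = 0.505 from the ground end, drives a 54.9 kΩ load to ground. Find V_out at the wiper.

Split the track: R_lower = x·R_p = 3.469 kΩ, R_upper = (1−x)·R_p = 3.401 kΩ.
(x·R_p) ‖ R_L = 3.263 kΩ.
V_out = 4.60 × 3.263/(3.401 + 3.263) = 2.253 V.

V_out ≈ 2.25 V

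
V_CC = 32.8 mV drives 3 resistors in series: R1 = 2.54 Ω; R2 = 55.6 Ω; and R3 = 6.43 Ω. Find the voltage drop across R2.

Total series resistance ΣR = 2.54 + 55.6 + 6.43 = 64.57 Ω.
V = V_CC · R/ΣR = 32.8 × 0.8611 = 28.24 mV.

V ≈ 28.2 mV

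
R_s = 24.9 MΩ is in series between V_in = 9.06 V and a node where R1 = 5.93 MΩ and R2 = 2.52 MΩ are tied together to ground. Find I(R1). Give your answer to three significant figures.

Combine the parallel branches: R_p = (1/5.93 + 1/2.52)⁻¹ = 1.768 MΩ.
Node voltage V_A = V_in · R_p/(R_s + R_p) = 9.06 × 0.06631 = 0.6008 V.
I(R1) = V_A / R1 = 0.6008/5.93 = 0.1013 µA.
(Equivalently: I_total = 0.3397 µA, then current-divider fraction G_k/ΣG = 0.2982.)

I ≈ 0.101 µA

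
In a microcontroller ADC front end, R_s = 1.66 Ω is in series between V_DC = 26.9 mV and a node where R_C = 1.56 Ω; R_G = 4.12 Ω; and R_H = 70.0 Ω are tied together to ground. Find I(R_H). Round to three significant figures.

Parallel bank: R_p = 1/(1/1.56 + 1/4.12 + 1/70.0) = 1.114 Ω.
V_A = 26.9 × 1.114/2.774 = 10.80 mV.
Branch current I = V_A/R_H = 10.80/70.0 = 0.1543 mA.
(Check via current divider: I_total = 9.699 mA; share G_k/ΣG = 0.01591 → same result.)

I ≈ 0.154 mA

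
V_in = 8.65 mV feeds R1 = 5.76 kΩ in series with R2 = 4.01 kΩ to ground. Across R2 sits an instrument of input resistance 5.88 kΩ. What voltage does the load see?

First combine the lower leg with the load: R2 ‖ R_L = 2.384 kΩ.
Voltage divider with the loaded lower leg: V_out = 8.65 × 2.384/(5.76 + 2.384) = 8.65 × 0.2927 = 2.532 mV.
(Unloaded it would be 3.55 mV; the load pulls it down.)

V_out ≈ 2.53 mV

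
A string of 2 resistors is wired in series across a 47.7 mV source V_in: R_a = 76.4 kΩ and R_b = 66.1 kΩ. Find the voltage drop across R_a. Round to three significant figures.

V ≈ 25.6 mV

Total series resistance ΣR = 76.4 + 66.1 = 142.5 kΩ.
By the voltage-divider rule, V = 47.7 × 76.40/142.5 = 25.57 mV.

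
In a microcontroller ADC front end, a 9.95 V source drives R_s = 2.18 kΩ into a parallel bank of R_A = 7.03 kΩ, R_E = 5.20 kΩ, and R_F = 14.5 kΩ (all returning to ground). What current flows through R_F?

Parallel bank: R_p = 1/(1/7.03 + 1/5.20 + 1/14.5) = 2.478 kΩ.
Node voltage V_A = V_in · R_p/(R_s + R_p) = 9.95 × 0.5320 = 5.293 V.
I(R_F) = V_A / R_F = 5.293/14.5 = 0.3651 mA.

I ≈ 0.365 mA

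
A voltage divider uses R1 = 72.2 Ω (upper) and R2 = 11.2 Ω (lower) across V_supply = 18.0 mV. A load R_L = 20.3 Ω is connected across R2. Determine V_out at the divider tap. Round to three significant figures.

The load sits in parallel with R2, giving an effective lower resistance R2' = R2·R_L/(R2+R_L) = 7.218 Ω.
Voltage divider with the loaded lower leg: V_out = 18.0 × 7.218/(72.2 + 7.218) = 18.0 × 0.09088 = 1.636 mV.

V_out ≈ 1.64 mV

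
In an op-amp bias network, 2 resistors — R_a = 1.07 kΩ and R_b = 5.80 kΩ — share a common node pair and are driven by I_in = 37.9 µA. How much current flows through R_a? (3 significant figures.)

With just two branches, the current splits inversely with resistance.
I(R_a) = 37.9 × 5.80/(1.07 + 5.80) = 37.9 × 0.8443 = 32.00 µA.

I ≈ 32.0 µA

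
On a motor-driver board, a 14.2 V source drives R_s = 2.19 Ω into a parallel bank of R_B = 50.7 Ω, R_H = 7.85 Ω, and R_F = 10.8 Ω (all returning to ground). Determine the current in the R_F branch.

Equivalent of the parallel group: R_p = 4.172 Ω.
Node voltage V_A = V_s · R_p/(R_s + R_p) = 14.2 × 0.6558 = 9.312 V.
I(R_F) = V_A / R_F = 9.312/10.8 = 0.8622 A.
(Check via current divider: I_total = 2.232 A; share G_k/ΣG = 0.3863 → same result.)

I ≈ 0.862 A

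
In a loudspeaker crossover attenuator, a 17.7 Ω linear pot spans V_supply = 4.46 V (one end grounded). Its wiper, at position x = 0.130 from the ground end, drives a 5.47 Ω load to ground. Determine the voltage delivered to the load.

Split the track: R_lower = x·R_p = 2.301 Ω, R_upper = (1−x)·R_p = 15.40 Ω.
R_L loads the lower segment: effective lower R = 1.620 Ω.
Then V_out = V_supply · 1.620/(15.40 + 1.620) = 0.4245 V.

V_out ≈ 0.424 V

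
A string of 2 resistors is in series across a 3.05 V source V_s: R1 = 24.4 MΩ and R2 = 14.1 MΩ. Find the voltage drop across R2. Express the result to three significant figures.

V ≈ 1.12 V

ΣR = 24.4 + 14.1 = 38.50 MΩ.
V = V_s · R/ΣR = 3.05 × 0.3662 = 1.117 V.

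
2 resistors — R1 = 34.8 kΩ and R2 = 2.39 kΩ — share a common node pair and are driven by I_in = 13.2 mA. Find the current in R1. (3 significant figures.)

With just two branches, the current splits inversely with resistance.
I(R1) = 13.2 × 2.39/(34.8 + 2.39) = 13.2 × 0.06426 = 0.8483 mA.

I ≈ 0.848 mA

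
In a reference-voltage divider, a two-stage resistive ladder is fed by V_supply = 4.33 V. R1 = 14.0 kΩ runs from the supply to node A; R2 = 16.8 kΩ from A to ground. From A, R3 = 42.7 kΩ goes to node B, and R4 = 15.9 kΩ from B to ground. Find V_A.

The second stage (R3 + R4 = 58.60 kΩ) loads node A in parallel with R2.
Effective lower resistance at A: R2 ‖ 58.60 = 13.06 kΩ.
First divider: V_A = V_supply · 13.06/(14.0 + 13.06) = 2.090 V.

V_A ≈ 2.09 V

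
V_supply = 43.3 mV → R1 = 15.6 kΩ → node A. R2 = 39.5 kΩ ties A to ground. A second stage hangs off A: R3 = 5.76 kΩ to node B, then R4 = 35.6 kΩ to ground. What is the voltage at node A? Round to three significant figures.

V_A ≈ 24.4 mV

The second stage (R3 + R4 = 41.36 kΩ) loads node A in parallel with R2.
R2 ‖ (R3+R4) = 20.20 kΩ.
First divider: V_A = V_supply · 20.20/(15.6 + 20.20) = 24.43 mV.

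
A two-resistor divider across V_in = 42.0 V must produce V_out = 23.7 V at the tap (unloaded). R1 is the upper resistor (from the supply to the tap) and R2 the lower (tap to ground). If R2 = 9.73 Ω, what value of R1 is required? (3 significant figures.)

The divider ratio is R2/(R1+R2) = 23.7/42.0 = 0.5643.
R1 = R2·(1/k − 1) = 9.73 × 0.7722 = 7.513 Ω.

R1 ≈ 7.51 Ω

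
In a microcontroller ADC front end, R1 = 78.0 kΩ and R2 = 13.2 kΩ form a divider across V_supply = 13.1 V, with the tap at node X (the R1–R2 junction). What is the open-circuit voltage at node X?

V_th ≈ 1.90 V

With X open, the divider is unloaded: V_th = 13.1 × 13.2/91.20 = 1.896 V.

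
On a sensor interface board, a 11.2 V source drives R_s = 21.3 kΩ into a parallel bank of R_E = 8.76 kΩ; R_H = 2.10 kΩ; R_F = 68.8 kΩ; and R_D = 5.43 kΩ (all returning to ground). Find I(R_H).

Combine the parallel branches: R_p = (1/8.76 + 1/2.10 + 1/68.8 + 1/5.43)⁻¹ = 1.267 kΩ.
V_A by voltage divider: V_A = 11.2 × 1.267/(21.3 + 1.267) = 0.6290 V.
Branch current I = V_A/R_H = 0.6290/2.10 = 0.2995 mA.

I ≈ 0.300 mA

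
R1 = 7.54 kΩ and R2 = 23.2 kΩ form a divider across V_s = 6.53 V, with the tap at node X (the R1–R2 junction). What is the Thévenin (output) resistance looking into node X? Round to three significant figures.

R_th ≈ 5.69 kΩ

Looking into X with the source shorted: R_th = R1·R2/(R1+R2) = 7.540 × 23.2/30.74 = 5.691 kΩ.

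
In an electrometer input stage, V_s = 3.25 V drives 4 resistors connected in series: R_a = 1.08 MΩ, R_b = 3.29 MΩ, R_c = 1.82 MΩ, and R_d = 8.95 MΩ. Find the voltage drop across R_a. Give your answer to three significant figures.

Total series resistance ΣR = 1.08 + 3.29 + 1.82 + 8.95 = 15.14 MΩ.
By the voltage-divider rule, V = 3.25 × 1.080/15.14 = 0.2318 V.

V ≈ 0.232 V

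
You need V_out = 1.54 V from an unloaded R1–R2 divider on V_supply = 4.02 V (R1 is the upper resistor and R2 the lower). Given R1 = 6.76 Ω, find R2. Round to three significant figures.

R2 ≈ 4.20 Ω

The divider ratio is R2/(R1+R2) = 1.54/4.02 = 0.3831.
So R2 = R1 · V_out/(V_supply − V_out) = 6.76 × 1.54/(4.02 − 1.54) = 6.76 × 0.6210 = 4.198 Ω.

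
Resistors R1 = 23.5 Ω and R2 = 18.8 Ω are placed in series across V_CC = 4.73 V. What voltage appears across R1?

Total series resistance ΣR = 23.5 + 18.8 = 42.30 Ω.
By the voltage-divider rule, V = 4.73 × 23.50/42.30 = 2.628 V.

V ≈ 2.63 V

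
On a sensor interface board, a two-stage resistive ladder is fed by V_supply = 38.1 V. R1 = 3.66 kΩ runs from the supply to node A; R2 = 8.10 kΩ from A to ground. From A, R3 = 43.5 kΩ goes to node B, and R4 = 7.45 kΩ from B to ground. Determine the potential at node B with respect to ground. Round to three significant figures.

V_B ≈ 3.66 V

Looking into the second stage from A: R3 + R4 = 50.95 kΩ appears in parallel with R2.
Effective lower resistance at A: R2 ‖ 50.95 = 6.989 kΩ.
First divider: V_A = V_supply · 6.989/(3.66 + 6.989) = 25.01 V.
Then the unloaded second divider: V_B = V_A × R4/(R3+R4) = 25.01 × 0.1462 = 3.656 V.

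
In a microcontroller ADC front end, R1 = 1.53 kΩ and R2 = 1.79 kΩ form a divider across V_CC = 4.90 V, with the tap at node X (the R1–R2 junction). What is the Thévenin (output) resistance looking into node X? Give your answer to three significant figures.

Looking into X with the source shorted: R_th = R1·R2/(R1+R2) = 1.530 × 1.79/3.320 = 0.8249 kΩ.

R_th ≈ 0.825 kΩ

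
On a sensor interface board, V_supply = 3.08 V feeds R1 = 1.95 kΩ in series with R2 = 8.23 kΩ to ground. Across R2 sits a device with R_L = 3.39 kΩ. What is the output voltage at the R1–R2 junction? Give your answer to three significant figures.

First combine the lower leg with the load: R2 ‖ R_L = 2.401 kΩ.
Then V_out = V_supply · R2'/(R1 + R2') = 3.08 × 2.401/4.351 = 1.700 V.

V_out ≈ 1.70 V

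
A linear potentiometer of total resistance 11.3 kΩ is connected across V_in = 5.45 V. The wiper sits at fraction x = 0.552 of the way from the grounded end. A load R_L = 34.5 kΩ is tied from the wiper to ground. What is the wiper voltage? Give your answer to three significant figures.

The pot divides into 5.062 kΩ above the wiper and 6.238 kΩ below.
Lower segment in parallel with the load: 6.238 ‖ 34.5 = 5.283 kΩ.
Then V_out = V_in · 5.283/(5.062 + 5.283) = 2.783 V.

V_out ≈ 2.78 V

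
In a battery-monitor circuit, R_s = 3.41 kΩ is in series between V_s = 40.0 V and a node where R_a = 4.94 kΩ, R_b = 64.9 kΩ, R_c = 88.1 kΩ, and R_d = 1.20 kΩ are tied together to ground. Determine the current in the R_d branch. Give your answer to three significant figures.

I ≈ 7.21 mA

Parallel bank: R_p = 1/(1/4.94 + 1/64.9 + 1/88.1 + 1/1.20) = 0.9412 kΩ.
Node voltage V_A = V_s · R_p/(R_s + R_p) = 40.0 × 0.2163 = 8.652 V.
I(R_d) = V_A / R_d = 8.652/1.20 = 7.210 mA.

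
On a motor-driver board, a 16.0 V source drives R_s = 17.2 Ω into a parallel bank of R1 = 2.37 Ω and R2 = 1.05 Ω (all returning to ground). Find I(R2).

Equivalent of the parallel group: R_p = 0.7276 Ω.
V_A = 16.0 × 0.7276/17.93 = 0.6494 V.
Branch current I = V_A/R2 = 0.6494/1.05 = 0.6185 A.

I ≈ 0.618 A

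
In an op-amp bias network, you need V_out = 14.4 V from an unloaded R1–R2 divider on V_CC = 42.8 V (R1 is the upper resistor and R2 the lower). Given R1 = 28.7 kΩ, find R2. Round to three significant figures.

R2 ≈ 14.6 kΩ

The divider ratio is R2/(R1+R2) = 14.4/42.8 = 0.3364.
R2 = R1 · 0.3364/(1 − 0.3364) = 14.55 kΩ.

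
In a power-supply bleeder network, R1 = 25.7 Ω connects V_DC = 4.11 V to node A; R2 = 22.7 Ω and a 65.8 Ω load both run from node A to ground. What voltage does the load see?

First combine the lower leg with the load: R2 ‖ R_L = 16.88 Ω.
Then V_out = V_DC · R2'/(R1 + R2') = 4.11 × 16.88/42.58 = 1.629 V.
(Unloaded it would be 1.93 V; the load pulls it down.)

V_out ≈ 1.63 V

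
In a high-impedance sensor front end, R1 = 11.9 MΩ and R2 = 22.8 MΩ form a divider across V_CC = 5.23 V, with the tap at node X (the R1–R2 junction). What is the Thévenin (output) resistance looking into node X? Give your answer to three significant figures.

R_th ≈ 7.82 MΩ

With V_CC suppressed (replaced by a short), R_th = R1 ‖ R2 = (11.90 × 22.8)/(11.90 + 22.8) = 7.819 MΩ.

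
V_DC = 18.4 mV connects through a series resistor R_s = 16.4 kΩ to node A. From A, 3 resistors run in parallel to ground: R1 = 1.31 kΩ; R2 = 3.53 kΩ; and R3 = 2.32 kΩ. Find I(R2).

Combine the parallel branches: R_p = (1/1.31 + 1/3.53 + 1/2.32)⁻¹ = 0.6767 kΩ.
Node voltage V_A = V_DC · R_p/(R_s + R_p) = 18.4 × 0.03963 = 0.7292 mV.
I(R2) = V_A / R2 = 0.7292/3.53 = 0.2066 µA.

I ≈ 0.207 µA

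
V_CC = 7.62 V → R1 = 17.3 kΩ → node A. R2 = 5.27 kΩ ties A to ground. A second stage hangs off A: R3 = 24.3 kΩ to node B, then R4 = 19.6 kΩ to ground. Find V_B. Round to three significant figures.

V_B ≈ 0.727 V

Looking into the second stage from A: R3 + R4 = 43.90 kΩ appears in parallel with R2.
Effective lower resistance at A: R2 ‖ 43.90 = 4.705 kΩ.
V_A = 7.62 × 4.705/(17.3 + 4.705) = 1.629 V.
Stage 2 is unloaded, so V_B = V_A · R4/(R3+R4) = 1.629 × 19.6/43.90 = 0.7274 V.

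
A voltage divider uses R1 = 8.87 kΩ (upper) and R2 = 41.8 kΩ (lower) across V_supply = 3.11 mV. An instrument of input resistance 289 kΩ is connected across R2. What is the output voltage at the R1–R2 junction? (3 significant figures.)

V_out ≈ 2.50 mV

R2 ‖ R_L = (41.8 × 289)/(41.8 + 289) = 36.52 kΩ.
Voltage divider with the loaded lower leg: V_out = 3.11 × 36.52/(8.87 + 36.52) = 3.11 × 0.8046 = 2.502 mV.
(Unloaded it would be 2.57 mV; the load pulls it down.)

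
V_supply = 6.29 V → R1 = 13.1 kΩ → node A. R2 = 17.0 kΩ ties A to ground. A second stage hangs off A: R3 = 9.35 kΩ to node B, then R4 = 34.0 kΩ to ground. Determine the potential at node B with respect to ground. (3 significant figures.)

V_B ≈ 2.38 V

Looking into the second stage from A: R3 + R4 = 43.35 kΩ appears in parallel with R2.
Effective lower resistance at A: R2 ‖ 43.35 = 12.21 kΩ.
First divider: V_A = V_supply · 12.21/(13.1 + 12.21) = 3.035 V.
Stage 2 is unloaded, so V_B = V_A · R4/(R3+R4) = 3.035 × 34.0/43.35 = 2.380 V.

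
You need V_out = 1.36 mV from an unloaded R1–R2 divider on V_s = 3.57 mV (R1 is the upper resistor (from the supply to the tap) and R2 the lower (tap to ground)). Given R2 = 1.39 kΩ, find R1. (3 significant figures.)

Required fraction k = V_out/V_s = 0.3810.
Rearranging, R1 = R2·(1−k)/k = 1.39 × 1.625 = 2.259 kΩ.

R1 ≈ 2.26 kΩ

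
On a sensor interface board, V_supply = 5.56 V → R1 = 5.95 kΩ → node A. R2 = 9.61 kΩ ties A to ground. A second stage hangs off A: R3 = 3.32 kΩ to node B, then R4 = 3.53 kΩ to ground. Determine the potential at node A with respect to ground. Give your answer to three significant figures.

The second stage (R3 + R4 = 6.850 kΩ) loads node A in parallel with R2.
R2 ‖ (R3+R4) = 3.999 kΩ.
First divider: V_A = V_supply · 3.999/(5.95 + 3.999) = 2.235 V.

V_A ≈ 2.23 V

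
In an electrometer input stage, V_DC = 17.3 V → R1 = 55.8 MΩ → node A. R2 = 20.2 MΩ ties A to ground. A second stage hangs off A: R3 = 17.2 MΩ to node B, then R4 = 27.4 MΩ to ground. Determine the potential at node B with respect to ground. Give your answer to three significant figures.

The second stage (R3 + R4 = 44.60 MΩ) loads node A in parallel with R2.
Effective lower resistance at A: R2 ‖ 44.60 = 13.90 MΩ.
So V_A = 17.3 × 0.1995 = 3.451 V.
Then the unloaded second divider: V_B = V_A × R4/(R3+R4) = 3.451 × 0.6143 = 2.120 V.

V_B ≈ 2.12 V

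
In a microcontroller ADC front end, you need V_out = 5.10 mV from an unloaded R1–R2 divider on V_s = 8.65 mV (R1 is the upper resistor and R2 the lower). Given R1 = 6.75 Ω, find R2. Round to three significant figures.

Required fraction k = V_out/V_s = 0.5896.
R2 = R1 · 0.5896/(1 − 0.5896) = 9.697 Ω.

R2 ≈ 9.70 Ω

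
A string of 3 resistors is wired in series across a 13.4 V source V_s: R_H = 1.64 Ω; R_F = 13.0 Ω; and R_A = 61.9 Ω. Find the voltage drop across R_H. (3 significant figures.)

V ≈ 0.287 V

Series total: ΣR = 1.64 + 13.0 + 61.9 = 76.54 Ω.
V = V_s · R/ΣR = 13.4 × 0.02143 = 0.2871 V.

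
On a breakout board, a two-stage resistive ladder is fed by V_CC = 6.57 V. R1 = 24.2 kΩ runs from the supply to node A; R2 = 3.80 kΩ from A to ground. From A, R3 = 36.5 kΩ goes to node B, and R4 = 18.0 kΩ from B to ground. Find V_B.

The second stage (R3 + R4 = 54.50 kΩ) loads node A in parallel with R2.
Effective lower resistance at A: R2 ‖ 54.50 = 3.552 kΩ.
V_A = 6.57 × 3.552/(24.2 + 3.552) = 0.8410 V.
Then the unloaded second divider: V_B = V_A × R4/(R3+R4) = 0.8410 × 0.3303 = 0.2777 V.

V_B ≈ 0.278 V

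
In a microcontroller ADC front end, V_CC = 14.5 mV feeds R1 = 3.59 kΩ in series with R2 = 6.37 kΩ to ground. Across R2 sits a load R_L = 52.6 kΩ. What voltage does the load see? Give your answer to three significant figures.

First combine the lower leg with the load: R2 ‖ R_L = 5.682 kΩ.
Then V_out = V_CC · R2'/(R1 + R2') = 14.5 × 5.682/9.272 = 8.886 mV.

V_out ≈ 8.89 mV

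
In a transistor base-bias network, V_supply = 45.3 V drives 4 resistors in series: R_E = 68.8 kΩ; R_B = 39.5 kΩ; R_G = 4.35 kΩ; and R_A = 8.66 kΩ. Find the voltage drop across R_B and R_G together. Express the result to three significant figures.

Total series resistance ΣR = 68.8 + 39.5 + 4.35 + 8.66 = 121.3 kΩ.
R_{R_B..R_G} = 39.5 + 4.35 = 43.85 kΩ.
Voltage divider: V = V_supply · (43.85 / 121.3) = 45.3 × 0.3615 = 16.37 V.

V ≈ 16.4 V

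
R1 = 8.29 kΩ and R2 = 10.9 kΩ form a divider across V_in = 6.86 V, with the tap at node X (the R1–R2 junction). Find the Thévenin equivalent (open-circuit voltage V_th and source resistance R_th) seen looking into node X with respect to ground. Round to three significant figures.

V_th is the unloaded tap voltage: V_in · R2/(R1+R2) = 6.86 × 0.5680 = 3.897 V.
With V_in suppressed (replaced by a short), R_th = R1 ‖ R2 = (8.290 × 10.9)/(8.290 + 10.9) = 4.709 kΩ.

V_th ≈ 3.90 V, R_th ≈ 4.71 kΩ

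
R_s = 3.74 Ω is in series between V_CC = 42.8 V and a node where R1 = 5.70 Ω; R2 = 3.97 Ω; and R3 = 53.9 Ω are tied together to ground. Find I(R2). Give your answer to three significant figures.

Combine the parallel branches: R_p = (1/5.70 + 1/3.97 + 1/53.9)⁻¹ = 2.243 Ω.
V_A = 42.8 × 2.243/5.983 = 16.04 V.
Branch current I = V_A/R2 = 16.04/3.97 = 4.041 A.

I ≈ 4.04 A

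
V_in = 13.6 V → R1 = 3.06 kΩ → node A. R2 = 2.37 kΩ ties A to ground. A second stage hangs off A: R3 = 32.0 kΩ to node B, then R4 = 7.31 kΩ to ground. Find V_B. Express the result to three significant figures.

Looking into the second stage from A: R3 + R4 = 39.31 kΩ appears in parallel with R2.
R2 ‖ (R3+R4) = 2.235 kΩ.
First divider: V_A = V_in · 2.235/(3.06 + 2.235) = 5.741 V.
Then the unloaded second divider: V_B = V_A × R4/(R3+R4) = 5.741 × 0.1860 = 1.068 V.

V_B ≈ 1.07 V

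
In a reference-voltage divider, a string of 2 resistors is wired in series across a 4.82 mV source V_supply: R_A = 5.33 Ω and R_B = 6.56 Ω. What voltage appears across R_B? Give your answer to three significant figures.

V ≈ 2.66 mV

Series total: ΣR = 5.33 + 6.56 = 11.89 Ω.
By the voltage-divider rule, V = 4.82 × 6.560/11.89 = 2.659 mV.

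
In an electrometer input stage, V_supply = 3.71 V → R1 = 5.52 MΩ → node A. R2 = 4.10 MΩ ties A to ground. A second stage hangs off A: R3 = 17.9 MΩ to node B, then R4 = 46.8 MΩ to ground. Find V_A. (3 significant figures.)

Node A sees R2 in parallel with the series input of stage 2, R3 + R4 = 64.70 MΩ.
Effective lower resistance at A: R2 ‖ 64.70 = 3.856 MΩ.
First divider: V_A = V_supply · 3.856/(5.52 + 3.856) = 1.526 V.

V_A ≈ 1.53 V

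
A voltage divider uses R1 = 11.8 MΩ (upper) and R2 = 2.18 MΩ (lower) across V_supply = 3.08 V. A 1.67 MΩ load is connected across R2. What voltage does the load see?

R2 ‖ R_L = (2.18 × 1.67)/(2.18 + 1.67) = 0.9456 MΩ.
Then V_out = V_supply · R2'/(R1 + R2') = 3.08 × 0.9456/12.75 = 0.2285 V.
(Unloaded it would be 0.480 V; the load pulls it down.)

V_out ≈ 0.229 V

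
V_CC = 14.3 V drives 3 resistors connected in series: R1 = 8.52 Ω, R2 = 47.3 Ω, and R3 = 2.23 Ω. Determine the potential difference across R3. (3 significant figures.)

ΣR = 8.52 + 47.3 + 2.23 = 58.05 Ω.
V = V_CC · R/ΣR = 14.3 × 0.03842 = 0.5493 V.

V ≈ 0.549 V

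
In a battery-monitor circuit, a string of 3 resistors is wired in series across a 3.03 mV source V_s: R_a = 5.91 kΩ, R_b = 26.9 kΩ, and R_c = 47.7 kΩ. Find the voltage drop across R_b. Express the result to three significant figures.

Series total: ΣR = 5.91 + 26.9 + 47.7 = 80.51 kΩ.
By the voltage-divider rule, V = 3.03 × 26.90/80.51 = 1.012 mV.

V ≈ 1.01 mV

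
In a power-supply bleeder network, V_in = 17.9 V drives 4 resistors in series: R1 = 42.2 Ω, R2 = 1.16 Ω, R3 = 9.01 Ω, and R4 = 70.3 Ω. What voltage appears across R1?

ΣR = 42.2 + 1.16 + 9.01 + 70.3 = 122.7 Ω.
Voltage divider: V = V_in · (42.20 / 122.7) = 17.9 × 0.3440 = 6.158 V.

V ≈ 6.16 V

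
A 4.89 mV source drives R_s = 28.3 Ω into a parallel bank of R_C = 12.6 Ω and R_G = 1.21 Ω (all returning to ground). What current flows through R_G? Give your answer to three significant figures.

I ≈ 0.152 mA

Combine the parallel branches: R_p = (1/12.6 + 1/1.21)⁻¹ = 1.104 Ω.
V_A by voltage divider: V_A = 4.89 × 1.104/(28.3 + 1.104) = 0.1836 mV.
I(R_G) = V_A / R_G = 0.1836/1.21 = 0.1517 mA.
(Equivalently: I_total = 0.1663 mA, then current-divider fraction G_k/ΣG = 0.9124.)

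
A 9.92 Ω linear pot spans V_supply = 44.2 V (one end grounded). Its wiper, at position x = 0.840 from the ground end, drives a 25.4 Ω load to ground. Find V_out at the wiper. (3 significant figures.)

V_out ≈ 35.3 V

Split the track: R_lower = x·R_p = 8.333 Ω, R_upper = (1−x)·R_p = 1.587 Ω.
Lower segment in parallel with the load: 8.333 ‖ 25.4 = 6.274 Ω.
Then V_out = V_supply · 6.274/(1.587 + 6.274) = 35.28 V.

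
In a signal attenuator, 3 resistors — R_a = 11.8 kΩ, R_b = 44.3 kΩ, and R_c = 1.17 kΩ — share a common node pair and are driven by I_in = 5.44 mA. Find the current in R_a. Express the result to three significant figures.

I ≈ 0.479 mA

Total conductance ΣG = 1/11.8 + 1/44.3 + 1/1.17 = 0.9620 (units of 1/kΩ).
By the current-divider rule, I = I_in · G_k/ΣG = 5.44 × 0.08809 = 0.4792 mA.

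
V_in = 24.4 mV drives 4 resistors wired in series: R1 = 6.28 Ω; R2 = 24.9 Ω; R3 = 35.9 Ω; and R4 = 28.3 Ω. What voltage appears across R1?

Series total: ΣR = 6.28 + 24.9 + 35.9 + 28.3 = 95.38 Ω.
By the voltage-divider rule, V = 24.4 × 6.280/95.38 = 1.607 mV.

V ≈ 1.61 mV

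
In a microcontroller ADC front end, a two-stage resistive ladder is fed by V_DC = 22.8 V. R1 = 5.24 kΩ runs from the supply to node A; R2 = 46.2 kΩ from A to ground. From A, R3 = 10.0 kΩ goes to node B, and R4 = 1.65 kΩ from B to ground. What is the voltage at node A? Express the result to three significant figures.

The second stage (R3 + R4 = 11.65 kΩ) loads node A in parallel with R2.
R2 ‖ (R3+R4) = 9.304 kΩ.
So V_A = 22.8 × 0.6397 = 14.59 V.

V_A ≈ 14.6 V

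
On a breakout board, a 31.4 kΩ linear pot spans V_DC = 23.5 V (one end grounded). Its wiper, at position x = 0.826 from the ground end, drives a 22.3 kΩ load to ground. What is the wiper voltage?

V_out ≈ 16.1 V

Split the track: R_lower = x·R_p = 25.94 kΩ, R_upper = (1−x)·R_p = 5.464 kΩ.
R_L loads the lower segment: effective lower R = 11.99 kΩ.
V_out = 23.5 × 11.99/(5.464 + 11.99) = 16.14 V.
(Unloaded: V_out = x·V_DC = 19.4 V.)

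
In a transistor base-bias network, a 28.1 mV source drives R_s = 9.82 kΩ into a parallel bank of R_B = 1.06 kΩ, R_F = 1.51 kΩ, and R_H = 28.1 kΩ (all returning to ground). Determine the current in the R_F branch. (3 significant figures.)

I ≈ 1.09 µA

Equivalent of the parallel group: R_p = 0.6093 kΩ.
Node voltage V_A = V_supply · R_p/(R_s + R_p) = 28.1 × 0.05842 = 1.642 mV.
I(R_F) = V_A / R_F = 1.642/1.51 = 1.087 µA.
(Check via current divider: I_total = 2.694 µA; share G_k/ΣG = 0.4035 → same result.)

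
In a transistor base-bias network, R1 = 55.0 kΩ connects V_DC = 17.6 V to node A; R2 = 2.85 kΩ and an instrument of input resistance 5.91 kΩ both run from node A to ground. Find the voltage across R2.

The load sits in parallel with R2, giving an effective lower resistance R2' = R2·R_L/(R2+R_L) = 1.923 kΩ.
Voltage divider with the loaded lower leg: V_out = 17.6 × 1.923/(55.0 + 1.923) = 17.6 × 0.03378 = 0.5945 V.
(Unloaded it would be 0.867 V; the load pulls it down.)

V_out ≈ 0.595 V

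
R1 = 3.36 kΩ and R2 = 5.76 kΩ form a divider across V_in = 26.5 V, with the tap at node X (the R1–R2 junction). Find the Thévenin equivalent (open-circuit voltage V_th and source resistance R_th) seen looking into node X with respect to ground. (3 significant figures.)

Open-circuit (no load on X): V_th = V_in · R2/(R1 + R2) = 26.5 × 5.76/(3.360 + 5.76) = 16.74 V.
With V_in suppressed (replaced by a short), R_th = R1 ‖ R2 = (3.360 × 5.76)/(3.360 + 5.76) = 2.122 kΩ.

V_th ≈ 16.7 V, R_th ≈ 2.12 kΩ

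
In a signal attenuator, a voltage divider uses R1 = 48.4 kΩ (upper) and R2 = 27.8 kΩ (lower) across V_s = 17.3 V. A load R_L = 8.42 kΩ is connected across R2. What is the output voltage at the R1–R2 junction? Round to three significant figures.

V_out ≈ 2.04 V

R2 ‖ R_L = (27.8 × 8.42)/(27.8 + 8.42) = 6.463 kΩ.
Then V_out = V_s · R2'/(R1 + R2') = 17.3 × 6.463/54.86 = 2.038 V.
(Unloaded it would be 6.31 V; the load pulls it down.)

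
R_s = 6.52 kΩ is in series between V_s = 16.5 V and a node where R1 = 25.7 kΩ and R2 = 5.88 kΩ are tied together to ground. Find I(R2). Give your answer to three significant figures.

Equivalent of the parallel group: R_p = 4.785 kΩ.
V_A = 16.5 × 4.785/11.31 = 6.984 V.
I(R2) = V_A / R2 = 6.984/5.88 = 1.188 mA.

I ≈ 1.19 mA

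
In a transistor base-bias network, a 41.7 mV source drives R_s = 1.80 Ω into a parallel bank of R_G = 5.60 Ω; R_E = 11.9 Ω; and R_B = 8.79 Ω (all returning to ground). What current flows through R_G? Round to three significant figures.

I ≈ 4.44 mA

Parallel bank: R_p = 1/(1/5.60 + 1/11.9 + 1/8.79) = 2.657 Ω.
Node voltage V_A = V_supply · R_p/(R_s + R_p) = 41.7 × 0.5961 = 24.86 mV.
Branch current I = V_A/R_G = 24.86/5.60 = 4.439 mA.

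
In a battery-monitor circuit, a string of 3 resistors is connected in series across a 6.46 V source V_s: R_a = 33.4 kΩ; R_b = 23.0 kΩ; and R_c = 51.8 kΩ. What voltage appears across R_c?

V ≈ 3.09 V

Total series resistance ΣR = 33.4 + 23.0 + 51.8 = 108.2 kΩ.
By the voltage-divider rule, V = 6.46 × 51.80/108.2 = 3.093 V.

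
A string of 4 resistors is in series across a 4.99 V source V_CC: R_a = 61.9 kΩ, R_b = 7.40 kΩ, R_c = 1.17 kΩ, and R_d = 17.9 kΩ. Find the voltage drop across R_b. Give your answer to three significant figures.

Series total: ΣR = 61.9 + 7.40 + 1.17 + 17.9 = 88.37 kΩ.
Voltage divider: V = V_CC · (7.400 / 88.37) = 4.99 × 0.08374 = 0.4179 V.

V ≈ 0.418 V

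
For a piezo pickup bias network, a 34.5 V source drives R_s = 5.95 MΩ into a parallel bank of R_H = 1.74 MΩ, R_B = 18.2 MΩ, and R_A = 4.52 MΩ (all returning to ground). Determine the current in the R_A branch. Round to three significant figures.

I ≈ 1.26 µA

Parallel bank: R_p = 1/(1/1.74 + 1/18.2 + 1/4.52) = 1.175 MΩ.
Node voltage V_A = V_DC · R_p/(R_s + R_p) = 34.5 × 0.1649 = 5.690 V.
I(R_A) = V_A / R_A = 5.690/4.52 = 1.259 µA.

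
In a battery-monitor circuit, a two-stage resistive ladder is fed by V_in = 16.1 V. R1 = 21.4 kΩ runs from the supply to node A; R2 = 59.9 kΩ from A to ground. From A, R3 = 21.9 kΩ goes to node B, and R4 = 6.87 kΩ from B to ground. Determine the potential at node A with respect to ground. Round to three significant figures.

The second stage (R3 + R4 = 28.77 kΩ) loads node A in parallel with R2.
R2 ‖ (R3+R4) = 19.44 kΩ.
First divider: V_A = V_in · 19.44/(21.4 + 19.44) = 7.663 V.

V_A ≈ 7.66 V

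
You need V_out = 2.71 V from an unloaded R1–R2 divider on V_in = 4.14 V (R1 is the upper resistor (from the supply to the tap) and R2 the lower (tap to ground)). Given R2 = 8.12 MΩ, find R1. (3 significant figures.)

R1 ≈ 4.28 MΩ

The divider ratio is R2/(R1+R2) = 2.71/4.14 = 0.6546.
Rearranging, R1 = R2·(1−k)/k = 8.12 × 0.5277 = 4.285 MΩ.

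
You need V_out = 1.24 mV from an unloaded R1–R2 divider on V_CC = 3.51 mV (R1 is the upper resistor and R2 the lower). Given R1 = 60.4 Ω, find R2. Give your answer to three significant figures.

R2 ≈ 33.0 Ω

V_out/V_CC = R2/(R1+R2) = 0.3533.
So R2 = R1 · V_out/(V_CC − V_out) = 60.4 × 1.24/(3.51 − 1.24) = 60.4 × 0.5463 = 32.99 Ω.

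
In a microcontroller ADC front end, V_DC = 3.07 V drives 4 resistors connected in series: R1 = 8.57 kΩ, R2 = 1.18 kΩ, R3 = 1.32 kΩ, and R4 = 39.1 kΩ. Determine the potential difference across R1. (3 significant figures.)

V ≈ 0.524 V

ΣR = 8.57 + 1.18 + 1.32 + 39.1 = 50.17 kΩ.
Voltage divider: V = V_DC · (8.570 / 50.17) = 3.07 × 0.1708 = 0.5244 V.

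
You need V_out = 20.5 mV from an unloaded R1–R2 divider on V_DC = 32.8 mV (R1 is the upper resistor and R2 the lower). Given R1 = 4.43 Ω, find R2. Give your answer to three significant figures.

Required fraction k = V_out/V_DC = 0.6250.
So R2 = R1 · V_out/(V_DC − V_out) = 4.43 × 20.5/(32.8 − 20.5) = 4.43 × 1.667 = 7.383 Ω.

R2 ≈ 7.38 Ω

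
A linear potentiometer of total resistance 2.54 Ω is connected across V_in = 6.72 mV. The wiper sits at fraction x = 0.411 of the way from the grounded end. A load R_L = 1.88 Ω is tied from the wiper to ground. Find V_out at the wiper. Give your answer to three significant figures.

V_out ≈ 2.08 mV

The pot divides into 1.496 Ω above the wiper and 1.044 Ω below.
Lower segment in parallel with the load: 1.044 ‖ 1.88 = 0.6712 Ω.
Loaded-divider output: V_out = 6.72 × 0.3097 = 2.081 mV.
(Unloaded: V_out = x·V_in = 2.76 mV.)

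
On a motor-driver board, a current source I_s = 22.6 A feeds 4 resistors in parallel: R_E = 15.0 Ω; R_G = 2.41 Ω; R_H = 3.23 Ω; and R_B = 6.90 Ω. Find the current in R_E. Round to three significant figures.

Conductances: ΣG = 1/15.0 + 1/2.41 + 1/3.23 + 1/6.90 = 0.9361 (1/Ω).
R_E takes the fraction G_k/ΣG = 0.06667/0.9361 = 0.07122, so I = 22.6 × 0.07122 = 1.609 A.

I ≈ 1.61 A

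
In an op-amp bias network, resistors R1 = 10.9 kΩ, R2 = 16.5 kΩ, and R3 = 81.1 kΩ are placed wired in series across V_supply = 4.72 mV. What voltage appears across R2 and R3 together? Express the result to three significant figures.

ΣR = 10.9 + 16.5 + 81.1 = 108.5 kΩ.
R_{R2..R3} = 16.5 + 81.1 = 97.60 kΩ.
Voltage divider: V = V_supply · (97.60 / 108.5) = 4.72 × 0.8995 = 4.246 mV.

V ≈ 4.25 mV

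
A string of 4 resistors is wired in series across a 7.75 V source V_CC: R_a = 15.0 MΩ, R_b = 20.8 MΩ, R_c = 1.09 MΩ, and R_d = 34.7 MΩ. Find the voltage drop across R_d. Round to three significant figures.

ΣR = 15.0 + 20.8 + 1.09 + 34.7 = 71.59 MΩ.
By the voltage-divider rule, V = 7.75 × 34.70/71.59 = 3.756 V.

V ≈ 3.76 V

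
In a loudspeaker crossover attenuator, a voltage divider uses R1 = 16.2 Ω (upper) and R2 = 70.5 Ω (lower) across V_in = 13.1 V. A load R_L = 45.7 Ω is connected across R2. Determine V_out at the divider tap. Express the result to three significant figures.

The load sits in parallel with R2, giving an effective lower resistance R2' = R2·R_L/(R2+R_L) = 27.73 Ω.
Voltage divider with the loaded lower leg: V_out = 13.1 × 27.73/(16.2 + 27.73) = 13.1 × 0.6312 = 8.269 V.
(Unloaded it would be 10.7 V; the load pulls it down.)

V_out ≈ 8.27 V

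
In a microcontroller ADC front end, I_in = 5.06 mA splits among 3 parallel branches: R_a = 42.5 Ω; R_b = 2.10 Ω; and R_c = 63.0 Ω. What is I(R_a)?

I ≈ 0.231 mA

Conductances: ΣG = 1/42.5 + 1/2.10 + 1/63.0 = 0.5156 (1/Ω).
R_a takes the fraction G_k/ΣG = 0.02353/0.5156 = 0.04564, so I = 5.06 × 0.04564 = 0.2309 mA.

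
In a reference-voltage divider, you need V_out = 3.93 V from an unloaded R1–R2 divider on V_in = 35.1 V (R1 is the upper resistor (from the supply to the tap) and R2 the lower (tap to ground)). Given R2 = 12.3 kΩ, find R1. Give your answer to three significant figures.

R1 ≈ 97.6 kΩ

V_out/V_in = R2/(R1+R2) = 0.1120.
So R1 = R2 · (V_in/V_out − 1) = 12.3 × (35.1/3.93 − 1) = 12.3 × 7.931 = 97.55 kΩ.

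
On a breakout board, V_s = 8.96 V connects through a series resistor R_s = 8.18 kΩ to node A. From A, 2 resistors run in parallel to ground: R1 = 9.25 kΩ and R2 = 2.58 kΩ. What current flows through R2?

Parallel bank: R_p = 1/(1/9.25 + 1/2.58) = 2.017 kΩ.
V_A by voltage divider: V_A = 8.96 × 2.017/(8.18 + 2.017) = 1.773 V.
Branch current I = V_A/R2 = 1.773/2.58 = 0.6870 mA.
(Check via current divider: I_total = 0.8787 mA; share G_k/ΣG = 0.7819 → same result.)

I ≈ 0.687 mA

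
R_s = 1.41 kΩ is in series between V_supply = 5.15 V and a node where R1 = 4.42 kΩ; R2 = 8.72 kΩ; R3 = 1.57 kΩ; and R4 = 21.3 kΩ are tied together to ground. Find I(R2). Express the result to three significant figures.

I ≈ 0.242 mA

Equivalent of the parallel group: R_p = 0.9758 kΩ.
Node voltage V_A = V_supply · R_p/(R_s + R_p) = 5.15 × 0.4090 = 2.106 V.
Branch current I = V_A/R2 = 2.106/8.72 = 0.2416 mA.
(Check via current divider: I_total = 2.159 mA; share G_k/ΣG = 0.1119 → same result.)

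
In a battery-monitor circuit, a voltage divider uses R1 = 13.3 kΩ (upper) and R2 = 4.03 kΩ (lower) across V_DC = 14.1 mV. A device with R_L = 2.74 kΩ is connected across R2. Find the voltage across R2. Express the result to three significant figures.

V_out ≈ 1.54 mV

First combine the lower leg with the load: R2 ‖ R_L = 1.631 kΩ.
Voltage divider with the loaded lower leg: V_out = 14.1 × 1.631/(13.3 + 1.631) = 14.1 × 0.1092 = 1.540 mV.
(Unloaded it would be 3.28 mV; the load pulls it down.)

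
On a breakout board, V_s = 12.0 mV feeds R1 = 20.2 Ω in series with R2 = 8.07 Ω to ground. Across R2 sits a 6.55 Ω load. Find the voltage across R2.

First combine the lower leg with the load: R2 ‖ R_L = 3.615 Ω.
Now apply the divider: V_out = 12.0 × 0.1518 = 1.822 mV.
(Unloaded it would be 3.43 mV; the load pulls it down.)

V_out ≈ 1.82 mV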